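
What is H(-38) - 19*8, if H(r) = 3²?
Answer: -143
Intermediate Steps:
H(r) = 9
H(-38) - 19*8 = 9 - 19*8 = 9 - 1*152 = 9 - 152 = -143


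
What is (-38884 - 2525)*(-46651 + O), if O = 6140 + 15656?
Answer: 1029220695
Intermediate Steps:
O = 21796
(-38884 - 2525)*(-46651 + O) = (-38884 - 2525)*(-46651 + 21796) = -41409*(-24855) = 1029220695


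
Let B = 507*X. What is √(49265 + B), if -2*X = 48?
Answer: √37097 ≈ 192.61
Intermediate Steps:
X = -24 (X = -½*48 = -24)
B = -12168 (B = 507*(-24) = -12168)
√(49265 + B) = √(49265 - 12168) = √37097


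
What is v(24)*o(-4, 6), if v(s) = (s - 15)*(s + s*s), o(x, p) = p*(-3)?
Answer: -97200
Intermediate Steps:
o(x, p) = -3*p
v(s) = (-15 + s)*(s + s**2)
v(24)*o(-4, 6) = (24*(-15 + 24**2 - 14*24))*(-3*6) = (24*(-15 + 576 - 336))*(-18) = (24*225)*(-18) = 5400*(-18) = -97200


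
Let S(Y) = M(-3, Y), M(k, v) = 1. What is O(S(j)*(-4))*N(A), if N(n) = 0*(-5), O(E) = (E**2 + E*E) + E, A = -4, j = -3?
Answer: 0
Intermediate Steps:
S(Y) = 1
O(E) = E + 2*E**2 (O(E) = (E**2 + E**2) + E = 2*E**2 + E = E + 2*E**2)
N(n) = 0
O(S(j)*(-4))*N(A) = ((1*(-4))*(1 + 2*(1*(-4))))*0 = -4*(1 + 2*(-4))*0 = -4*(1 - 8)*0 = -4*(-7)*0 = 28*0 = 0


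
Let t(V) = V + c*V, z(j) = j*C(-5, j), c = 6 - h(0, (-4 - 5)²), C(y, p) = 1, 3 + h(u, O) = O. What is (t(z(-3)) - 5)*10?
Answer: 2080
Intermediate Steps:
h(u, O) = -3 + O
c = -72 (c = 6 - (-3 + (-4 - 5)²) = 6 - (-3 + (-9)²) = 6 - (-3 + 81) = 6 - 1*78 = 6 - 78 = -72)
z(j) = j (z(j) = j*1 = j)
t(V) = -71*V (t(V) = V - 72*V = -71*V)
(t(z(-3)) - 5)*10 = (-71*(-3) - 5)*10 = (213 - 5)*10 = 208*10 = 2080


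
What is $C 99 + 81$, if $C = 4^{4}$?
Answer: $25425$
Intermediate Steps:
$C = 256$
$C 99 + 81 = 256 \cdot 99 + 81 = 25344 + 81 = 25425$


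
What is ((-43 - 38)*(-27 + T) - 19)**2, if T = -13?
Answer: 10374841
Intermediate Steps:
((-43 - 38)*(-27 + T) - 19)**2 = ((-43 - 38)*(-27 - 13) - 19)**2 = (-81*(-40) - 19)**2 = (3240 - 19)**2 = 3221**2 = 10374841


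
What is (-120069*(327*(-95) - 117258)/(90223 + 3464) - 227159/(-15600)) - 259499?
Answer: -33806886386789/487172400 ≈ -69394.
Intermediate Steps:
(-120069*(327*(-95) - 117258)/(90223 + 3464) - 227159/(-15600)) - 259499 = (-120069/(93687/(-31065 - 117258)) - 227159*(-1/15600)) - 259499 = (-120069/(93687/(-148323)) + 227159/15600) - 259499 = (-120069/(93687*(-1/148323)) + 227159/15600) - 259499 = (-120069/(-31229/49441) + 227159/15600) - 259499 = (-120069*(-49441/31229) + 227159/15600) - 259499 = (5936331429/31229 + 227159/15600) - 259499 = 92613864240811/487172400 - 259499 = -33806886386789/487172400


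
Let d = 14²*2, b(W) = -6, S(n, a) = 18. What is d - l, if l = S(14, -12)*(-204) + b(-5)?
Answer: 4070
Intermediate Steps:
l = -3678 (l = 18*(-204) - 6 = -3672 - 6 = -3678)
d = 392 (d = 196*2 = 392)
d - l = 392 - 1*(-3678) = 392 + 3678 = 4070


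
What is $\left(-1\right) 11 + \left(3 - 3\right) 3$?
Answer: $-11$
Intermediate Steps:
$\left(-1\right) 11 + \left(3 - 3\right) 3 = -11 + 0 \cdot 3 = -11 + 0 = -11$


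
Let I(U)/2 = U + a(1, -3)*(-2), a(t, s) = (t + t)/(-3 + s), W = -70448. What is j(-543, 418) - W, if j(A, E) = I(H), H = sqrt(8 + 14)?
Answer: 211348/3 + 2*sqrt(22) ≈ 70459.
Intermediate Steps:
a(t, s) = 2*t/(-3 + s) (a(t, s) = (2*t)/(-3 + s) = 2*t/(-3 + s))
H = sqrt(22) ≈ 4.6904
I(U) = 4/3 + 2*U (I(U) = 2*(U + (2*1/(-3 - 3))*(-2)) = 2*(U + (2*1/(-6))*(-2)) = 2*(U + (2*1*(-1/6))*(-2)) = 2*(U - 1/3*(-2)) = 2*(U + 2/3) = 2*(2/3 + U) = 4/3 + 2*U)
j(A, E) = 4/3 + 2*sqrt(22)
j(-543, 418) - W = (4/3 + 2*sqrt(22)) - 1*(-70448) = (4/3 + 2*sqrt(22)) + 70448 = 211348/3 + 2*sqrt(22)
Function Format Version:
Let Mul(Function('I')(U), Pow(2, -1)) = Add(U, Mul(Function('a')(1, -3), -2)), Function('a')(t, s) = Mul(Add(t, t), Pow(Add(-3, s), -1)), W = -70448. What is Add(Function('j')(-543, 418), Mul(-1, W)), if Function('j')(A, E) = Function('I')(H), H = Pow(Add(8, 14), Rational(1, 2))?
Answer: Add(Rational(211348, 3), Mul(2, Pow(22, Rational(1, 2)))) ≈ 70459.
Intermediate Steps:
Function('a')(t, s) = Mul(2, t, Pow(Add(-3, s), -1)) (Function('a')(t, s) = Mul(Mul(2, t), Pow(Add(-3, s), -1)) = Mul(2, t, Pow(Add(-3, s), -1)))
H = Pow(22, Rational(1, 2)) ≈ 4.6904
Function('I')(U) = Add(Rational(4, 3), Mul(2, U)) (Function('I')(U) = Mul(2, Add(U, Mul(Mul(2, 1, Pow(Add(-3, -3), -1)), -2))) = Mul(2, Add(U, Mul(Mul(2, 1, Pow(-6, -1)), -2))) = Mul(2, Add(U, Mul(Mul(2, 1, Rational(-1, 6)), -2))) = Mul(2, Add(U, Mul(Rational(-1, 3), -2))) = Mul(2, Add(U, Rational(2, 3))) = Mul(2, Add(Rational(2, 3), U)) = Add(Rational(4, 3), Mul(2, U)))
Function('j')(A, E) = Add(Rational(4, 3), Mul(2, Pow(22, Rational(1, 2))))
Add(Function('j')(-543, 418), Mul(-1, W)) = Add(Add(Rational(4, 3), Mul(2, Pow(22, Rational(1, 2)))), Mul(-1, -70448)) = Add(Add(Rational(4, 3), Mul(2, Pow(22, Rational(1, 2)))), 70448) = Add(Rational(211348, 3), Mul(2, Pow(22, Rational(1, 2))))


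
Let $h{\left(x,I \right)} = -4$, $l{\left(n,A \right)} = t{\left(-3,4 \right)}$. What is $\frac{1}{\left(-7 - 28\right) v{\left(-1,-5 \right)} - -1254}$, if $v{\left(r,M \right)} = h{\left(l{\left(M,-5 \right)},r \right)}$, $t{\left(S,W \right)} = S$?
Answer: $\frac{1}{1394} \approx 0.00071736$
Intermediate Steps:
$l{\left(n,A \right)} = -3$
$v{\left(r,M \right)} = -4$
$\frac{1}{\left(-7 - 28\right) v{\left(-1,-5 \right)} - -1254} = \frac{1}{\left(-7 - 28\right) \left(-4\right) - -1254} = \frac{1}{\left(-35\right) \left(-4\right) + 1254} = \frac{1}{140 + 1254} = \frac{1}{1394}$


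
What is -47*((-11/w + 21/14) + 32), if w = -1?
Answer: -4183/2 ≈ -2091.5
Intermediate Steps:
-47*((-11/w + 21/14) + 32) = -47*((-11/(-1) + 21/14) + 32) = -47*((-11*(-1) + 21*(1/14)) + 32) = -47*((11 + 3/2) + 32) = -47*(25/2 + 32) = -47*89/2 = -4183/2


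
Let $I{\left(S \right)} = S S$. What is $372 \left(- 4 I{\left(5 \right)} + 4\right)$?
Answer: $-35712$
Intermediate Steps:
$I{\left(S \right)} = S^{2}$
$372 \left(- 4 I{\left(5 \right)} + 4\right) = 372 \left(- 4 \cdot 5^{2} + 4\right) = 372 \left(\left(-4\right) 25 + 4\right) = 372 \left(-100 + 4\right) = 372 \left(-96\right) = -35712$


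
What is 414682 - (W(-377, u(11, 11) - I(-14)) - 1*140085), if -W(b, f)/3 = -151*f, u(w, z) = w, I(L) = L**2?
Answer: 638572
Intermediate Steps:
W(b, f) = 453*f (W(b, f) = -(-453)*f = 453*f)
414682 - (W(-377, u(11, 11) - I(-14)) - 1*140085) = 414682 - (453*(11 - 1*(-14)**2) - 1*140085) = 414682 - (453*(11 - 1*196) - 140085) = 414682 - (453*(11 - 196) - 140085) = 414682 - (453*(-185) - 140085) = 414682 - (-83805 - 140085) = 414682 - 1*(-223890) = 414682 + 223890 = 638572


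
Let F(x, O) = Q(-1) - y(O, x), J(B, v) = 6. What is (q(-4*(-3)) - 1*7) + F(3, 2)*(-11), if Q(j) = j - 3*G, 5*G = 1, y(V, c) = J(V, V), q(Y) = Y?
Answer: 443/5 ≈ 88.600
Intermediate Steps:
y(V, c) = 6
G = ⅕ (G = (⅕)*1 = ⅕ ≈ 0.20000)
Q(j) = -⅗ + j (Q(j) = j - 3*⅕ = j - ⅗ = -⅗ + j)
F(x, O) = -38/5 (F(x, O) = (-⅗ - 1) - 1*6 = -8/5 - 6 = -38/5)
(q(-4*(-3)) - 1*7) + F(3, 2)*(-11) = (-4*(-3) - 1*7) - 38/5*(-11) = (12 - 7) + 418/5 = 5 + 418/5 = 443/5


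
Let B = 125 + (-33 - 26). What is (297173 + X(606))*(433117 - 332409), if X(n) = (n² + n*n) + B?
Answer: 103901551388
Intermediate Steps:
B = 66 (B = 125 - 59 = 66)
X(n) = 66 + 2*n² (X(n) = (n² + n*n) + 66 = (n² + n²) + 66 = 2*n² + 66 = 66 + 2*n²)
(297173 + X(606))*(433117 - 332409) = (297173 + (66 + 2*606²))*(433117 - 332409) = (297173 + (66 + 2*367236))*100708 = (297173 + (66 + 734472))*100708 = (297173 + 734538)*100708 = 1031711*100708 = 103901551388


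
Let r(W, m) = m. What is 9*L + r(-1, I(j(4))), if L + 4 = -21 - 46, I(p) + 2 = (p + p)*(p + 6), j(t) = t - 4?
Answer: -641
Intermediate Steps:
j(t) = -4 + t
I(p) = -2 + 2*p*(6 + p) (I(p) = -2 + (p + p)*(p + 6) = -2 + (2*p)*(6 + p) = -2 + 2*p*(6 + p))
L = -71 (L = -4 + (-21 - 46) = -4 - 67 = -71)
9*L + r(-1, I(j(4))) = 9*(-71) + (-2 + 2*(-4 + 4)² + 12*(-4 + 4)) = -639 + (-2 + 2*0² + 12*0) = -639 + (-2 + 2*0 + 0) = -639 + (-2 + 0 + 0) = -639 - 2 = -641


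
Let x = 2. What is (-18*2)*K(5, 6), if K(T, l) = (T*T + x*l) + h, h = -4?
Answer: -1188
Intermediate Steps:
K(T, l) = -4 + T² + 2*l (K(T, l) = (T*T + 2*l) - 4 = (T² + 2*l) - 4 = -4 + T² + 2*l)
(-18*2)*K(5, 6) = (-18*2)*(-4 + 5² + 2*6) = -36*(-4 + 25 + 12) = -36*33 = -1188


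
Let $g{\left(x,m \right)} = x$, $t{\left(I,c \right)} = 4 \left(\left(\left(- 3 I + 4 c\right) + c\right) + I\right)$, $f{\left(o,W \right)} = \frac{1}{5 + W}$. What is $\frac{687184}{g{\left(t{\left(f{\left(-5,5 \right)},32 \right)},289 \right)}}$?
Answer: $\frac{858980}{799} \approx 1075.1$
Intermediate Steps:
$t{\left(I,c \right)} = - 8 I + 20 c$ ($t{\left(I,c \right)} = 4 \left(\left(- 3 I + 5 c\right) + I\right) = 4 \left(- 2 I + 5 c\right) = - 8 I + 20 c$)
$\frac{687184}{g{\left(t{\left(f{\left(-5,5 \right)},32 \right)},289 \right)}} = \frac{687184}{- \frac{8}{5 + 5} + 20 \cdot 32} = \frac{687184}{- \frac{8}{10} + 640} = \frac{687184}{\left(-8\right) \frac{1}{10} + 640} = \frac{687184}{- \frac{4}{5} + 640} = \frac{687184}{\frac{3196}{5}} = 687184 \cdot \frac{5}{3196} = \frac{858980}{799}$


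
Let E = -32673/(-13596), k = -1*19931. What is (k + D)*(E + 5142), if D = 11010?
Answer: -18908006785/412 ≈ -4.5893e+7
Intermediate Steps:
k = -19931
E = 10891/4532 (E = -32673*(-1/13596) = 10891/4532 ≈ 2.4031)
(k + D)*(E + 5142) = (-19931 + 11010)*(10891/4532 + 5142) = -8921*23314435/4532 = -18908006785/412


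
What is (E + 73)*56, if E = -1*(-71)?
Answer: 8064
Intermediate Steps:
E = 71
(E + 73)*56 = (71 + 73)*56 = 144*56 = 8064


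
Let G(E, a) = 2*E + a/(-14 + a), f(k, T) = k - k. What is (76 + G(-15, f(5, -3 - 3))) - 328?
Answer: -282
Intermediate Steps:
f(k, T) = 0
G(E, a) = 2*E + a/(-14 + a)
(76 + G(-15, f(5, -3 - 3))) - 328 = (76 + (0 - 28*(-15) + 2*(-15)*0)/(-14 + 0)) - 328 = (76 + (0 + 420 + 0)/(-14)) - 328 = (76 - 1/14*420) - 328 = (76 - 30) - 328 = 46 - 328 = -282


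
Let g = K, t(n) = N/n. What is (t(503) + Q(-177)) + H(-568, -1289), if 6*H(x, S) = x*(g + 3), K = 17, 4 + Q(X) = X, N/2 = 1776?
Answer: -3119513/1509 ≈ -2067.3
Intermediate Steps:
N = 3552 (N = 2*1776 = 3552)
Q(X) = -4 + X
t(n) = 3552/n
g = 17
H(x, S) = 10*x/3 (H(x, S) = (x*(17 + 3))/6 = (x*20)/6 = (20*x)/6 = 10*x/3)
(t(503) + Q(-177)) + H(-568, -1289) = (3552/503 + (-4 - 177)) + (10/3)*(-568) = (3552*(1/503) - 181) - 5680/3 = (3552/503 - 181) - 5680/3 = -87491/503 - 5680/3 = -3119513/1509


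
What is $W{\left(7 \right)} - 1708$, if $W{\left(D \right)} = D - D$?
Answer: $-1708$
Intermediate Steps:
$W{\left(D \right)} = 0$
$W{\left(7 \right)} - 1708 = 0 - 1708 = -1708$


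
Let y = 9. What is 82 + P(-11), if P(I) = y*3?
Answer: 109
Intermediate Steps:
P(I) = 27 (P(I) = 9*3 = 27)
82 + P(-11) = 82 + 27 = 109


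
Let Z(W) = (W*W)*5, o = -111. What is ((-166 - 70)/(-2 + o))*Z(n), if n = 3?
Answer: 10620/113 ≈ 93.982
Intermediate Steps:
Z(W) = 5*W**2 (Z(W) = W**2*5 = 5*W**2)
((-166 - 70)/(-2 + o))*Z(n) = ((-166 - 70)/(-2 - 111))*(5*3**2) = (-236/(-113))*(5*9) = -236*(-1/113)*45 = (236/113)*45 = 10620/113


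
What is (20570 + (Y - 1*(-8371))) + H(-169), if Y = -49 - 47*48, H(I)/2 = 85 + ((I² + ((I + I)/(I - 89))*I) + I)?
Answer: 10725988/129 ≈ 83147.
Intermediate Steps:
H(I) = 170 + 2*I + 2*I² + 4*I²/(-89 + I) (H(I) = 2*(85 + ((I² + ((I + I)/(I - 89))*I) + I)) = 2*(85 + ((I² + ((2*I)/(-89 + I))*I) + I)) = 2*(85 + ((I² + (2*I/(-89 + I))*I) + I)) = 2*(85 + ((I² + 2*I²/(-89 + I)) + I)) = 2*(85 + (I + I² + 2*I²/(-89 + I))) = 2*(85 + I + I² + 2*I²/(-89 + I)) = 170 + 2*I + 2*I² + 4*I²/(-89 + I))
Y = -2305 (Y = -49 - 2256 = -2305)
(20570 + (Y - 1*(-8371))) + H(-169) = (20570 + (-2305 - 1*(-8371))) + 2*(-7565 + (-169)³ - 86*(-169)² - 4*(-169))/(-89 - 169) = (20570 + (-2305 + 8371)) + 2*(-7565 - 4826809 - 86*28561 + 676)/(-258) = (20570 + 6066) + 2*(-1/258)*(-7565 - 4826809 - 2456246 + 676) = 26636 + 2*(-1/258)*(-7289944) = 26636 + 7289944/129 = 10725988/129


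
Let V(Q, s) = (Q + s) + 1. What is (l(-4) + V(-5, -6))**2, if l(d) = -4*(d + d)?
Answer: 484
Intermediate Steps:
l(d) = -8*d
V(Q, s) = 1 + Q + s
(l(-4) + V(-5, -6))**2 = (-8*(-4) + (1 - 5 - 6))**2 = (32 - 10)**2 = 22**2 = 484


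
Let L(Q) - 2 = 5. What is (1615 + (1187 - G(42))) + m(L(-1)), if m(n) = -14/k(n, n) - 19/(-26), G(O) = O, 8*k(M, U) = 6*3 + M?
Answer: 1791563/650 ≈ 2756.3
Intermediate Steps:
k(M, U) = 9/4 + M/8 (k(M, U) = (6*3 + M)/8 = (18 + M)/8 = 9/4 + M/8)
L(Q) = 7 (L(Q) = 2 + 5 = 7)
m(n) = 19/26 - 14/(9/4 + n/8) (m(n) = -14/(9/4 + n/8) - 19/(-26) = -14/(9/4 + n/8) - 19*(-1/26) = -14/(9/4 + n/8) + 19/26 = 19/26 - 14/(9/4 + n/8))
(1615 + (1187 - G(42))) + m(L(-1)) = (1615 + (1187 - 1*42)) + (-2570 + 19*7)/(26*(18 + 7)) = (1615 + (1187 - 42)) + (1/26)*(-2570 + 133)/25 = (1615 + 1145) + (1/26)*(1/25)*(-2437) = 2760 - 2437/650 = 1791563/650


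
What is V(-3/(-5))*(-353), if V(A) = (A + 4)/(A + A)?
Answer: -8119/6 ≈ -1353.2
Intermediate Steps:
V(A) = (4 + A)/(2*A) (V(A) = (4 + A)/((2*A)) = (4 + A)*(1/(2*A)) = (4 + A)/(2*A))
V(-3/(-5))*(-353) = ((4 - 3/(-5))/(2*((-3/(-5)))))*(-353) = ((4 - 3*(-⅕))/(2*((-3*(-⅕)))))*(-353) = ((4 + ⅗)/(2*(⅗)))*(-353) = ((½)*(5/3)*(23/5))*(-353) = (23/6)*(-353) = -8119/6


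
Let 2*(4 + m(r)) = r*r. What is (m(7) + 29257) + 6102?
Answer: 70759/2 ≈ 35380.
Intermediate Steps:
m(r) = -4 + r²/2 (m(r) = -4 + (r*r)/2 = -4 + r²/2)
(m(7) + 29257) + 6102 = ((-4 + (½)*7²) + 29257) + 6102 = ((-4 + (½)*49) + 29257) + 6102 = ((-4 + 49/2) + 29257) + 6102 = (41/2 + 29257) + 6102 = 58555/2 + 6102 = 70759/2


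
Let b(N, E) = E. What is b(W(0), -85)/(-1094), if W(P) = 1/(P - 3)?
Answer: 85/1094 ≈ 0.077697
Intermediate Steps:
W(P) = 1/(-3 + P)
b(W(0), -85)/(-1094) = -85/(-1094) = -85*(-1/1094) = 85/1094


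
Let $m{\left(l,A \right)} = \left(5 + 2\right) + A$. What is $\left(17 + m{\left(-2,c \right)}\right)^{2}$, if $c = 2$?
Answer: $676$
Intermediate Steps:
$m{\left(l,A \right)} = 7 + A$
$\left(17 + m{\left(-2,c \right)}\right)^{2} = \left(17 + \left(7 + 2\right)\right)^{2} = \left(17 + 9\right)^{2} = 26^{2} = 676$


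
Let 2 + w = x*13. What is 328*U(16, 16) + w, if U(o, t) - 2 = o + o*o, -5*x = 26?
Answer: 449012/5 ≈ 89802.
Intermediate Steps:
x = -26/5 (x = -⅕*26 = -26/5 ≈ -5.2000)
U(o, t) = 2 + o + o² (U(o, t) = 2 + (o + o*o) = 2 + (o + o²) = 2 + o + o²)
w = -348/5 (w = -2 - 26/5*13 = -2 - 338/5 = -348/5 ≈ -69.600)
328*U(16, 16) + w = 328*(2 + 16 + 16²) - 348/5 = 328*(2 + 16 + 256) - 348/5 = 328*274 - 348/5 = 89872 - 348/5 = 449012/5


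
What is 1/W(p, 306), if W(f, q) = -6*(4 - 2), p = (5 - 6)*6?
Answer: -1/12 ≈ -0.083333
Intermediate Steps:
p = -6 (p = -1*6 = -6)
W(f, q) = -12 (W(f, q) = -6*2 = -12)
1/W(p, 306) = 1/(-12) = -1/12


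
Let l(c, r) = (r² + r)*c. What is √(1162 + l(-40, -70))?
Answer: I*√192038 ≈ 438.22*I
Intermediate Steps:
l(c, r) = c*(r + r²) (l(c, r) = (r + r²)*c = c*(r + r²))
√(1162 + l(-40, -70)) = √(1162 - 40*(-70)*(1 - 70)) = √(1162 - 40*(-70)*(-69)) = √(1162 - 193200) = √(-192038) = I*√192038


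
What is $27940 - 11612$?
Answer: $16328$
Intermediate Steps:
$27940 - 11612 = 16328$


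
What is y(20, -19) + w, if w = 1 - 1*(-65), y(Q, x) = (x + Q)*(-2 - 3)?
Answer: 61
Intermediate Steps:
y(Q, x) = -5*Q - 5*x (y(Q, x) = (Q + x)*(-5) = -5*Q - 5*x)
w = 66 (w = 1 + 65 = 66)
y(20, -19) + w = (-5*20 - 5*(-19)) + 66 = (-100 + 95) + 66 = -5 + 66 = 61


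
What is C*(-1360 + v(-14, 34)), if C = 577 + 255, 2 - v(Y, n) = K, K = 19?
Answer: -1145664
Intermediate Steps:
v(Y, n) = -17 (v(Y, n) = 2 - 1*19 = 2 - 19 = -17)
C = 832
C*(-1360 + v(-14, 34)) = 832*(-1360 - 17) = 832*(-1377) = -1145664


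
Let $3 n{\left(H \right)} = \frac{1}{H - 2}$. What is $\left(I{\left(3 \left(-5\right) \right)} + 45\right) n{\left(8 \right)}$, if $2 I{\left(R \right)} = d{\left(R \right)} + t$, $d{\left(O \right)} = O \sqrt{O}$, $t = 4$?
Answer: $\frac{47}{18} - \frac{5 i \sqrt{15}}{12} \approx 2.6111 - 1.6137 i$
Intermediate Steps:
$n{\left(H \right)} = \frac{1}{3 \left(-2 + H\right)}$ ($n{\left(H \right)} = \frac{1}{3 \left(H - 2\right)} = \frac{1}{3 \left(-2 + H\right)}$)
$d{\left(O \right)} = O^{\frac{3}{2}}$
$I{\left(R \right)} = 2 + \frac{R^{\frac{3}{2}}}{2}$ ($I{\left(R \right)} = \frac{R^{\frac{3}{2}} + 4}{2} = \frac{4 + R^{\frac{3}{2}}}{2} = 2 + \frac{R^{\frac{3}{2}}}{2}$)
$\left(I{\left(3 \left(-5\right) \right)} + 45\right) n{\left(8 \right)} = \left(\left(2 + \frac{\left(3 \left(-5\right)\right)^{\frac{3}{2}}}{2}\right) + 45\right) \frac{1}{3 \left(-2 + 8\right)} = \left(\left(2 + \frac{\left(-15\right)^{\frac{3}{2}}}{2}\right) + 45\right) \frac{1}{3 \cdot 6} = \left(\left(2 + \frac{\left(-15\right) i \sqrt{15}}{2}\right) + 45\right) \frac{1}{3} \cdot \frac{1}{6} = \left(\left(2 - \frac{15 i \sqrt{15}}{2}\right) + 45\right) \frac{1}{18} = \left(47 - \frac{15 i \sqrt{15}}{2}\right) \frac{1}{18} = \frac{47}{18} - \frac{5 i \sqrt{15}}{12}$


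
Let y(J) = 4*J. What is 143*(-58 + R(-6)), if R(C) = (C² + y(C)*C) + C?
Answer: 16588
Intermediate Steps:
R(C) = C + 5*C² (R(C) = (C² + (4*C)*C) + C = (C² + 4*C²) + C = 5*C² + C = C + 5*C²)
143*(-58 + R(-6)) = 143*(-58 - 6*(1 + 5*(-6))) = 143*(-58 - 6*(1 - 30)) = 143*(-58 - 6*(-29)) = 143*(-58 + 174) = 143*116 = 16588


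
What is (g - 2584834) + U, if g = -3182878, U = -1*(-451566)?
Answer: -5316146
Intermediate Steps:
U = 451566
(g - 2584834) + U = (-3182878 - 2584834) + 451566 = -5767712 + 451566 = -5316146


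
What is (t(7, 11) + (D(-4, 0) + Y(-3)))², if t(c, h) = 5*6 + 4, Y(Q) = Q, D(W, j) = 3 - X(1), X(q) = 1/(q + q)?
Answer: 4489/4 ≈ 1122.3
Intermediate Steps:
X(q) = 1/(2*q)
D(W, j) = 5/2 (D(W, j) = 3 - 1/(2*1) = 3 - 1/2 = 3 - 1*½ = 3 - ½ = 5/2)
t(c, h) = 34 (t(c, h) = 30 + 4 = 34)
(t(7, 11) + (D(-4, 0) + Y(-3)))² = (34 + (5/2 - 3))² = (34 - ½)² = (67/2)² = 4489/4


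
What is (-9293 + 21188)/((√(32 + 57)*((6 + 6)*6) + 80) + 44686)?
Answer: 657397/2473498 - 1586*√89/3710247 ≈ 0.26174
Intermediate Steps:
(-9293 + 21188)/((√(32 + 57)*((6 + 6)*6) + 80) + 44686) = 11895/((√89*(12*6) + 80) + 44686) = 11895/((√89*72 + 80) + 44686) = 11895/((72*√89 + 80) + 44686) = 11895/((80 + 72*√89) + 44686) = 11895/(44766 + 72*√89)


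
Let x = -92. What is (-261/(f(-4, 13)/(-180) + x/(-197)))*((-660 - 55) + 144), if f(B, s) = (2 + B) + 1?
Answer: 5284639260/16757 ≈ 3.1537e+5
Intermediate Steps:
f(B, s) = 3 + B
(-261/(f(-4, 13)/(-180) + x/(-197)))*((-660 - 55) + 144) = (-261/((3 - 4)/(-180) - 92/(-197)))*((-660 - 55) + 144) = (-261/(-1*(-1/180) - 92*(-1/197)))*(-715 + 144) = -261/(1/180 + 92/197)*(-571) = -261/16757/35460*(-571) = -261*35460/16757*(-571) = -9255060/16757*(-571) = 5284639260/16757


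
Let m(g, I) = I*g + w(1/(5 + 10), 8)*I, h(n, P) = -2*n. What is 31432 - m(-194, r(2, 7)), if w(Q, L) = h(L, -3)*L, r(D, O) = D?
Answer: 32076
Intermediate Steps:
w(Q, L) = -2*L² (w(Q, L) = (-2*L)*L = -2*L²)
m(g, I) = -128*I + I*g (m(g, I) = I*g + (-2*8²)*I = I*g + (-2*64)*I = I*g - 128*I = -128*I + I*g)
31432 - m(-194, r(2, 7)) = 31432 - 2*(-128 - 194) = 31432 - 2*(-322) = 31432 - 1*(-644) = 31432 + 644 = 32076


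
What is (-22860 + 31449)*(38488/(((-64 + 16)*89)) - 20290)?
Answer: -31033978073/178 ≈ -1.7435e+8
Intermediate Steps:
(-22860 + 31449)*(38488/(((-64 + 16)*89)) - 20290) = 8589*(38488/((-48*89)) - 20290) = 8589*(38488/(-4272) - 20290) = 8589*(38488*(-1/4272) - 20290) = 8589*(-4811/534 - 20290) = 8589*(-10839671/534) = -31033978073/178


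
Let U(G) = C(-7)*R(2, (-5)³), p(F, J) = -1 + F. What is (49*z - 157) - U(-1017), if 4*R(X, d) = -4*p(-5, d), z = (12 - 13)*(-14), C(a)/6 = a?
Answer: 781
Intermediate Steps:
C(a) = 6*a
z = 14 (z = -1*(-14) = 14)
R(X, d) = 6 (R(X, d) = (-4*(-1 - 5))/4 = (-4*(-6))/4 = (¼)*24 = 6)
U(G) = -252 (U(G) = (6*(-7))*6 = -42*6 = -252)
(49*z - 157) - U(-1017) = (49*14 - 157) - 1*(-252) = (686 - 157) + 252 = 529 + 252 = 781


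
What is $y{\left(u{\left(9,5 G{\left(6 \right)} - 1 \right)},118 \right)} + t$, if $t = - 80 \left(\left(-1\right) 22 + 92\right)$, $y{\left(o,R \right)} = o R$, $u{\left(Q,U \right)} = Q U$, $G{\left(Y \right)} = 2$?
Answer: $3958$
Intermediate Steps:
$y{\left(o,R \right)} = R o$
$t = -5600$ ($t = - 80 \left(-22 + 92\right) = \left(-80\right) 70 = -5600$)
$y{\left(u{\left(9,5 G{\left(6 \right)} - 1 \right)},118 \right)} + t = 118 \cdot 9 \left(5 \cdot 2 - 1\right) - 5600 = 118 \cdot 9 \left(10 - 1\right) - 5600 = 118 \cdot 9 \cdot 9 - 5600 = 118 \cdot 81 - 5600 = 9558 - 5600 = 3958$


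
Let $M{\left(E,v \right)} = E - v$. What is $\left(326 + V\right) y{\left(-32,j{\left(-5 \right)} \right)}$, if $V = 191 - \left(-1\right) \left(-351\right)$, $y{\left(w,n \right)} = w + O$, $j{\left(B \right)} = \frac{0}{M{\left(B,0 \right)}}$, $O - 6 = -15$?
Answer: $-6806$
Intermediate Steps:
$O = -9$ ($O = 6 - 15 = -9$)
$j{\left(B \right)} = 0$ ($j{\left(B \right)} = \frac{0}{B - 0} = \frac{0}{B + 0} = \frac{0}{B} = 0$)
$y{\left(w,n \right)} = -9 + w$ ($y{\left(w,n \right)} = w - 9 = -9 + w$)
$V = -160$ ($V = 191 - 351 = -160$)
$\left(326 + V\right) y{\left(-32,j{\left(-5 \right)} \right)} = \left(326 - 160\right) \left(-9 - 32\right) = 166 \left(-41\right) = -6806$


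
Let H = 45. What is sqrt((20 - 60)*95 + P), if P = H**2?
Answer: 5*I*sqrt(71) ≈ 42.131*I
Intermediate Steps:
P = 2025 (P = 45**2 = 2025)
sqrt((20 - 60)*95 + P) = sqrt((20 - 60)*95 + 2025) = sqrt(-40*95 + 2025) = sqrt(-3800 + 2025) = sqrt(-1775) = 5*I*sqrt(71)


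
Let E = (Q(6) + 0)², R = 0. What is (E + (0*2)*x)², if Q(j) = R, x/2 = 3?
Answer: 0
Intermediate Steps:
x = 6 (x = 2*3 = 6)
Q(j) = 0
E = 0 (E = (0 + 0)² = 0² = 0)
(E + (0*2)*x)² = (0 + (0*2)*6)² = (0 + 0*6)² = (0 + 0)² = 0² = 0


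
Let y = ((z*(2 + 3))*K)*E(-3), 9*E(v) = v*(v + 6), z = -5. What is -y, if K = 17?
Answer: -425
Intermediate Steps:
E(v) = v*(6 + v)/9 (E(v) = (v*(v + 6))/9 = (v*(6 + v))/9 = v*(6 + v)/9)
y = 425 (y = (-5*(2 + 3)*17)*((⅑)*(-3)*(6 - 3)) = (-5*5*17)*((⅑)*(-3)*3) = -25*17*(-1) = -425*(-1) = 425)
-y = -1*425 = -425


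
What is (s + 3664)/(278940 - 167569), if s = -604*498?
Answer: -22856/8567 ≈ -2.6679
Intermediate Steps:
s = -300792
(s + 3664)/(278940 - 167569) = (-300792 + 3664)/(278940 - 167569) = -297128/111371 = -297128*1/111371 = -22856/8567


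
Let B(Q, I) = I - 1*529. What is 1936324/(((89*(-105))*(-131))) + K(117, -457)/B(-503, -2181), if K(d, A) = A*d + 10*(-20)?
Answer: 14189751899/663513690 ≈ 21.386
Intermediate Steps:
B(Q, I) = -529 + I (B(Q, I) = I - 529 = -529 + I)
K(d, A) = -200 + A*d (K(d, A) = A*d - 200 = -200 + A*d)
1936324/(((89*(-105))*(-131))) + K(117, -457)/B(-503, -2181) = 1936324/(((89*(-105))*(-131))) + (-200 - 457*117)/(-529 - 2181) = 1936324/((-9345*(-131))) + (-200 - 53469)/(-2710) = 1936324/1224195 - 53669*(-1/2710) = 1936324*(1/1224195) + 53669/2710 = 1936324/1224195 + 53669/2710 = 14189751899/663513690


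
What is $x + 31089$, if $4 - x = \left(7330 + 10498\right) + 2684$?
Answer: $10581$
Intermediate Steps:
$x = -20508$ ($x = 4 - \left(\left(7330 + 10498\right) + 2684\right) = 4 - \left(17828 + 2684\right) = 4 - 20512 = -20508$)
$x + 31089 = -20508 + 31089 = 10581$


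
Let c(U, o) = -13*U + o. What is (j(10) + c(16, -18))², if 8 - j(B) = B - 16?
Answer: 44944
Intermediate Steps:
c(U, o) = o - 13*U
j(B) = 24 - B (j(B) = 8 - (B - 16) = 8 - (-16 + B) = 8 + (16 - B) = 24 - B)
(j(10) + c(16, -18))² = ((24 - 1*10) + (-18 - 13*16))² = ((24 - 10) + (-18 - 208))² = (14 - 226)² = (-212)² = 44944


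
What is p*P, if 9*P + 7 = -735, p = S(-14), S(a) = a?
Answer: 10388/9 ≈ 1154.2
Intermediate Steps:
p = -14
P = -742/9 (P = -7/9 + (1/9)*(-735) = -7/9 - 245/3 = -742/9 ≈ -82.444)
p*P = -14*(-742/9) = 10388/9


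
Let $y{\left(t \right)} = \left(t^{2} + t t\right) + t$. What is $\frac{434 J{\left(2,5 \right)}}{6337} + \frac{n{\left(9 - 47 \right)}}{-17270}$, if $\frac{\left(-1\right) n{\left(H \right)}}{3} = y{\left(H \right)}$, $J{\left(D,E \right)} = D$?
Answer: $\frac{6917171}{10943999} \approx 0.63205$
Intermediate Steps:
$y{\left(t \right)} = t + 2 t^{2}$ ($y{\left(t \right)} = \left(t^{2} + t^{2}\right) + t = 2 t^{2} + t = t + 2 t^{2}$)
$n{\left(H \right)} = - 3 H \left(1 + 2 H\right)$
$\frac{434 J{\left(2,5 \right)}}{6337} + \frac{n{\left(9 - 47 \right)}}{-17270} = \frac{434 \cdot 2}{6337} + \frac{\left(-3\right) \left(9 - 47\right) \left(1 + 2 \left(9 - 47\right)\right)}{-17270} = 868 \cdot \frac{1}{6337} + - 3 \left(9 - 47\right) \left(1 + 2 \left(9 - 47\right)\right) \left(- \frac{1}{17270}\right) = \frac{868}{6337} + \left(-3\right) \left(-38\right) \left(1 + 2 \left(-38\right)\right) \left(- \frac{1}{17270}\right) = \frac{868}{6337} + \left(-3\right) \left(-38\right) \left(1 - 76\right) \left(- \frac{1}{17270}\right) = \frac{868}{6337} + \left(-3\right) \left(-38\right) \left(-75\right) \left(- \frac{1}{17270}\right) = \frac{868}{6337} - - \frac{855}{1727} = \frac{868}{6337} + \frac{855}{1727} = \frac{6917171}{10943999}$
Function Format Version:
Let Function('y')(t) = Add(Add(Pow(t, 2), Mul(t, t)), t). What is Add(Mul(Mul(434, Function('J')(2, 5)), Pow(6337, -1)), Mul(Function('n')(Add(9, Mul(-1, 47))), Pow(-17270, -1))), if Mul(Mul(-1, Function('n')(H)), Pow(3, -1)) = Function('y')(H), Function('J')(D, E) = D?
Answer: Rational(6917171, 10943999) ≈ 0.63205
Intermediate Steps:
Function('y')(t) = Add(t, Mul(2, Pow(t, 2))) (Function('y')(t) = Add(Add(Pow(t, 2), Pow(t, 2)), t) = Add(Mul(2, Pow(t, 2)), t) = Add(t, Mul(2, Pow(t, 2))))
Function('n')(H) = Mul(-3, H, Add(1, Mul(2, H))) (Function('n')(H) = Mul(-3, Mul(H, Add(1, Mul(2, H)))) = Mul(-3, H, Add(1, Mul(2, H))))
Add(Mul(Mul(434, Function('J')(2, 5)), Pow(6337, -1)), Mul(Function('n')(Add(9, Mul(-1, 47))), Pow(-17270, -1))) = Add(Mul(Mul(434, 2), Pow(6337, -1)), Mul(Mul(-3, Add(9, Mul(-1, 47)), Add(1, Mul(2, Add(9, Mul(-1, 47))))), Pow(-17270, -1))) = Add(Mul(868, Rational(1, 6337)), Mul(Mul(-3, Add(9, -47), Add(1, Mul(2, Add(9, -47)))), Rational(-1, 17270))) = Add(Rational(868, 6337), Mul(Mul(-3, -38, Add(1, Mul(2, -38))), Rational(-1, 17270))) = Add(Rational(868, 6337), Mul(Mul(-3, -38, Add(1, -76)), Rational(-1, 17270))) = Add(Rational(868, 6337), Mul(Mul(-3, -38, -75), Rational(-1, 17270))) = Add(Rational(868, 6337), Mul(-8550, Rational(-1, 17270))) = Add(Rational(868, 6337), Rational(855, 1727)) = Rational(6917171, 10943999)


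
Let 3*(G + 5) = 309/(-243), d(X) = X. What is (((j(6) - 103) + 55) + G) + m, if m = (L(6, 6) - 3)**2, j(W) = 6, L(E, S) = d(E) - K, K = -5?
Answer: 4028/243 ≈ 16.576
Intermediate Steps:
L(E, S) = 5 + E (L(E, S) = E - 1*(-5) = E + 5 = 5 + E)
G = -1318/243 (G = -5 + (309/(-243))/3 = -5 + (309*(-1/243))/3 = -5 + (1/3)*(-103/81) = -5 - 103/243 = -1318/243 ≈ -5.4239)
m = 64 (m = ((5 + 6) - 3)**2 = (11 - 3)**2 = 8**2 = 64)
(((j(6) - 103) + 55) + G) + m = (((6 - 103) + 55) - 1318/243) + 64 = ((-97 + 55) - 1318/243) + 64 = (-42 - 1318/243) + 64 = -11524/243 + 64 = 4028/243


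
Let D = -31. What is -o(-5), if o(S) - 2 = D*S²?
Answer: 773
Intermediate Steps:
o(S) = 2 - 31*S²
-o(-5) = -(2 - 31*(-5)²) = -(2 - 31*25) = -(2 - 775) = -1*(-773) = 773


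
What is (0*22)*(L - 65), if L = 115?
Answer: 0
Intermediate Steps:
(0*22)*(L - 65) = (0*22)*(115 - 65) = 0*50 = 0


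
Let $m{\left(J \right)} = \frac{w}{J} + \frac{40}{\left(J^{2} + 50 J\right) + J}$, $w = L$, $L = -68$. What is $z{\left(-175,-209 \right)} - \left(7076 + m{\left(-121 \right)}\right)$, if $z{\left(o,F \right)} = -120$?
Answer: $- \frac{6095492}{847} \approx -7196.6$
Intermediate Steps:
$w = -68$
$m{\left(J \right)} = - \frac{68}{J} + \frac{40}{J^{2} + 51 J}$ ($m{\left(J \right)} = - \frac{68}{J} + \frac{40}{\left(J^{2} + 50 J\right) + J} = - \frac{68}{J} + \frac{40}{J^{2} + 51 J}$)
$z{\left(-175,-209 \right)} - \left(7076 + m{\left(-121 \right)}\right) = -120 - \left(7076 + \frac{4 \left(-857 - -2057\right)}{\left(-121\right) \left(51 - 121\right)}\right) = -120 - \left(7076 + 4 \left(- \frac{1}{121}\right) \frac{1}{-70} \left(-857 + 2057\right)\right) = -120 - \left(7076 + 4 \left(- \frac{1}{121}\right) \left(- \frac{1}{70}\right) 1200\right) = -120 - \frac{5993852}{847} = - \frac{6095492}{847}$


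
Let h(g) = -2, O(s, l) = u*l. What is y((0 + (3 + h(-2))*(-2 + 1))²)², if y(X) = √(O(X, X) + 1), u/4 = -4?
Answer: -15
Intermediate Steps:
u = -16 (u = 4*(-4) = -16)
O(s, l) = -16*l
y(X) = √(1 - 16*X) (y(X) = √(-16*X + 1) = √(1 - 16*X))
y((0 + (3 + h(-2))*(-2 + 1))²)² = (√(1 - 16*(0 + (3 - 2)*(-2 + 1))²))² = (√(1 - 16*(0 + 1*(-1))²))² = (√(1 - 16*(0 - 1)²))² = (√(1 - 16*(-1)²))² = (√(1 - 16*1))² = (√(1 - 16))² = (√(-15))² = (I*√15)² = -15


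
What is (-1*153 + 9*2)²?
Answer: 18225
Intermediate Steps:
(-1*153 + 9*2)² = (-153 + 18)² = (-135)² = 18225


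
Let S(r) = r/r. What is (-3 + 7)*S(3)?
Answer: 4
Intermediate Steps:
S(r) = 1
(-3 + 7)*S(3) = (-3 + 7)*1 = 4*1 = 4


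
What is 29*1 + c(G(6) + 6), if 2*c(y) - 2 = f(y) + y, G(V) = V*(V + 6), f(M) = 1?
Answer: 139/2 ≈ 69.500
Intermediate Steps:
G(V) = V*(6 + V)
c(y) = 3/2 + y/2 (c(y) = 1 + (1 + y)/2 = 1 + (1/2 + y/2) = 3/2 + y/2)
29*1 + c(G(6) + 6) = 29*1 + (3/2 + (6*(6 + 6) + 6)/2) = 29 + (3/2 + (6*12 + 6)/2) = 29 + (3/2 + (72 + 6)/2) = 29 + (3/2 + (1/2)*78) = 29 + (3/2 + 39) = 29 + 81/2 = 139/2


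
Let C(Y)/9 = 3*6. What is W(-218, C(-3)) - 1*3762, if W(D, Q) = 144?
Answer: -3618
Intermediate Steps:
C(Y) = 162 (C(Y) = 9*(3*6) = 9*18 = 162)
W(-218, C(-3)) - 1*3762 = 144 - 1*3762 = 144 - 3762 = -3618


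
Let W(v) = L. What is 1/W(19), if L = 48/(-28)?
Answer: -7/12 ≈ -0.58333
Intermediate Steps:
L = -12/7 (L = 48*(-1/28) = -12/7 ≈ -1.7143)
W(v) = -12/7
1/W(19) = 1/(-12/7) = -7/12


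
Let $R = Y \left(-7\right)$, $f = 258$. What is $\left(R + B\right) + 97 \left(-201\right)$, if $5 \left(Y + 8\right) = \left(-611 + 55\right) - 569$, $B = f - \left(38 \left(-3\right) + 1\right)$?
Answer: $-17495$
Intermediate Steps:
$B = 371$ ($B = 258 - \left(38 \left(-3\right) + 1\right) = 258 - \left(-114 + 1\right) = 258 - -113 = 258 + 113 = 371$)
$Y = -233$ ($Y = -8 + \frac{\left(-611 + 55\right) - 569}{5} = -8 + \frac{-556 - 569}{5} = -8 + \frac{1}{5} \left(-1125\right) = -8 - 225 = -233$)
$R = 1631$ ($R = \left(-233\right) \left(-7\right) = 1631$)
$\left(R + B\right) + 97 \left(-201\right) = \left(1631 + 371\right) + 97 \left(-201\right) = 2002 - 19497 = -17495$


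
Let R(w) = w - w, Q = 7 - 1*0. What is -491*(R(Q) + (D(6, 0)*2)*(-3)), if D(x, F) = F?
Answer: 0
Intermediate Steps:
Q = 7 (Q = 7 + 0 = 7)
R(w) = 0
-491*(R(Q) + (D(6, 0)*2)*(-3)) = -491*(0 + (0*2)*(-3)) = -491*(0 + 0*(-3)) = -491*(0 + 0) = -491*0 = 0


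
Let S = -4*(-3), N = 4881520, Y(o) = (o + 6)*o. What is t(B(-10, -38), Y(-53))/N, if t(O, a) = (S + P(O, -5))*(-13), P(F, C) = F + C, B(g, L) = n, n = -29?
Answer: 143/2440760 ≈ 5.8588e-5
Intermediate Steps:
B(g, L) = -29
Y(o) = o*(6 + o) (Y(o) = (6 + o)*o = o*(6 + o))
P(F, C) = C + F
S = 12
t(O, a) = -91 - 13*O (t(O, a) = (12 + (-5 + O))*(-13) = (7 + O)*(-13) = -91 - 13*O)
t(B(-10, -38), Y(-53))/N = (-91 - 13*(-29))/4881520 = (-91 + 377)*(1/4881520) = 286*(1/4881520) = 143/2440760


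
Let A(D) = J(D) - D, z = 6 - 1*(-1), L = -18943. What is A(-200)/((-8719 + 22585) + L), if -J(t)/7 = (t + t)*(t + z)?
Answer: 540200/5077 ≈ 106.40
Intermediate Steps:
z = 7 (z = 6 + 1 = 7)
J(t) = -14*t*(7 + t) (J(t) = -7*(t + t)*(t + 7) = -7*2*t*(7 + t) = -14*t*(7 + t))
A(D) = -D - 14*D*(7 + D) (A(D) = -14*D*(7 + D) - D = -D - 14*D*(7 + D))
A(-200)/((-8719 + 22585) + L) = (-200*(-99 - 14*(-200)))/((-8719 + 22585) - 18943) = (-200*(-99 + 2800))/(13866 - 18943) = -200*2701/(-5077) = -540200*(-1/5077) = 540200/5077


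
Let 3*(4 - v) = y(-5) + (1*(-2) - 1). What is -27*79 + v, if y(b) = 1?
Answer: -6385/3 ≈ -2128.3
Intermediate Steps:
v = 14/3 (v = 4 - (1 + (1*(-2) - 1))/3 = 4 - (1 + (-2 - 1))/3 = 4 - (1 - 3)/3 = 4 - ⅓*(-2) = 4 + ⅔ = 14/3 ≈ 4.6667)
-27*79 + v = -27*79 + 14/3 = -2133 + 14/3 = -6385/3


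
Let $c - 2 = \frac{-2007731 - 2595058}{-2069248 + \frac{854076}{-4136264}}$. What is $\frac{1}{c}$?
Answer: $\frac{2139739215887}{9039066041848} \approx 0.23672$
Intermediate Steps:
$c = \frac{9039066041848}{2139739215887}$ ($c = 2 + \frac{-2007731 - 2595058}{-2069248 + \frac{854076}{-4136264}} = 2 - \frac{4602789}{-2069248 + 854076 \left(- \frac{1}{4136264}\right)} = 2 - \frac{4602789}{-2069248 - \frac{213519}{1034066}} = 2 - \frac{4602789}{- \frac{2139739215887}{1034066}} = 2 - - \frac{4759587610074}{2139739215887} = 2 + \frac{4759587610074}{2139739215887} = \frac{9039066041848}{2139739215887} \approx 4.2244$)
$\frac{1}{c} = \frac{1}{\frac{9039066041848}{2139739215887}} = \frac{2139739215887}{9039066041848}$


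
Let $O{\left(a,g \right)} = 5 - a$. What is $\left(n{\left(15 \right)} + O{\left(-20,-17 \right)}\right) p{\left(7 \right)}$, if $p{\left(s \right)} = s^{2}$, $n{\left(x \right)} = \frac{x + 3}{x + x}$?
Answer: $\frac{6272}{5} \approx 1254.4$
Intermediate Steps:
$n{\left(x \right)} = \frac{3 + x}{2 x}$
$\left(n{\left(15 \right)} + O{\left(-20,-17 \right)}\right) p{\left(7 \right)} = \left(\frac{3 + 15}{2 \cdot 15} + \left(5 - -20\right)\right) 7^{2} = \left(\frac{1}{2} \cdot \frac{1}{15} \cdot 18 + \left(5 + 20\right)\right) 49 = \left(\frac{3}{5} + 25\right) 49 = \frac{128}{5} \cdot 49 = \frac{6272}{5}$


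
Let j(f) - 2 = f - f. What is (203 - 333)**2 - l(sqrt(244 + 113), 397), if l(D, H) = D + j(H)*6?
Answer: 16888 - sqrt(357) ≈ 16869.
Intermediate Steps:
j(f) = 2 (j(f) = 2 + (f - f) = 2 + 0 = 2)
l(D, H) = 12 + D (l(D, H) = D + 2*6 = D + 12 = 12 + D)
(203 - 333)**2 - l(sqrt(244 + 113), 397) = (203 - 333)**2 - (12 + sqrt(244 + 113)) = (-130)**2 - (12 + sqrt(357)) = 16900 + (-12 - sqrt(357)) = 16888 - sqrt(357)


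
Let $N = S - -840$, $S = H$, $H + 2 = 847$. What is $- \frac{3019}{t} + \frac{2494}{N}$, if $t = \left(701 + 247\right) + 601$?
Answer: $- \frac{1223809}{2610065} \approx -0.46888$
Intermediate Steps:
$H = 845$ ($H = -2 + 847 = 845$)
$t = 1549$ ($t = 948 + 601 = 1549$)
$S = 845$
$N = 1685$ ($N = 845 - -840 = 845 + 840 = 1685$)
$- \frac{3019}{t} + \frac{2494}{N} = - \frac{3019}{1549} + \frac{2494}{1685} = - \frac{1223809}{2610065}$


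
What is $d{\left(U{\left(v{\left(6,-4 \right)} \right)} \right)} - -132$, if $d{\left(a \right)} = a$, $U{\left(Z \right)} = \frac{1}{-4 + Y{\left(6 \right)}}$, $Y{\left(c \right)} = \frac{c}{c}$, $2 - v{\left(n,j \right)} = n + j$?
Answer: $\frac{395}{3} \approx 131.67$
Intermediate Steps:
$v{\left(n,j \right)} = 2 - j - n$ ($v{\left(n,j \right)} = 2 - \left(n + j\right) = 2 - \left(j + n\right) = 2 - j - n$)
$Y{\left(c \right)} = 1$
$U{\left(Z \right)} = - \frac{1}{3}$ ($U{\left(Z \right)} = \frac{1}{-4 + 1} = \frac{1}{-3} = - \frac{1}{3}$)
$d{\left(U{\left(v{\left(6,-4 \right)} \right)} \right)} - -132 = - \frac{1}{3} - -132 = - \frac{1}{3} + 132 = \frac{395}{3}$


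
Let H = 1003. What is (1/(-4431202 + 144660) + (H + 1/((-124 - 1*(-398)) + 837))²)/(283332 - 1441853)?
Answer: -5322771792822629031/6129698474392114622 ≈ -0.86836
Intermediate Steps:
(1/(-4431202 + 144660) + (H + 1/((-124 - 1*(-398)) + 837))²)/(283332 - 1441853) = (1/(-4431202 + 144660) + (1003 + 1/((-124 - 1*(-398)) + 837))²)/(283332 - 1441853) = (1/(-4286542) + (1003 + 1/((-124 + 398) + 837))²)/(-1158521) = (-1/4286542 + (1003 + 1/(274 + 837))²)*(-1/1158521) = (-1/4286542 + (1003 + 1/1111)²)*(-1/1158521) = (-1/4286542 + (1114334/1111)²)*(-1/1158521) = (-1/4286542 + 1241740263556/1234321)*(-1/1158521) = (5322771792822629031/5290968807982)*(-1/1158521) = -5322771792822629031/6129698474392114622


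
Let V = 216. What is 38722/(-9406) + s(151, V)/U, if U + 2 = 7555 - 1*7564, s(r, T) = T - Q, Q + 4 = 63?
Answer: -951342/51733 ≈ -18.389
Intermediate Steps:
Q = 59 (Q = -4 + 63 = 59)
s(r, T) = -59 + T (s(r, T) = T - 1*59 = T - 59 = -59 + T)
U = -11 (U = -2 + (7555 - 1*7564) = -2 + (7555 - 7564) = -2 - 9 = -11)
38722/(-9406) + s(151, V)/U = 38722/(-9406) + (-59 + 216)/(-11) = 38722*(-1/9406) + 157*(-1/11) = -19361/4703 - 157/11 = -951342/51733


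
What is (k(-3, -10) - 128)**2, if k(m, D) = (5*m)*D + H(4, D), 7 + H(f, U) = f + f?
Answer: 529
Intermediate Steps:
H(f, U) = -7 + 2*f (H(f, U) = -7 + (f + f) = -7 + 2*f)
k(m, D) = 1 + 5*D*m (k(m, D) = (5*m)*D + (-7 + 2*4) = 5*D*m + (-7 + 8) = 5*D*m + 1 = 1 + 5*D*m)
(k(-3, -10) - 128)**2 = ((1 + 5*(-10)*(-3)) - 128)**2 = ((1 + 150) - 128)**2 = (151 - 128)**2 = 23**2 = 529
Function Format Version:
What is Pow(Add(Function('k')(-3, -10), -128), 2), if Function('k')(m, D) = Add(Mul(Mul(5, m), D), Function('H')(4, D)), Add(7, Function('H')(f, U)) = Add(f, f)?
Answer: 529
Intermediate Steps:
Function('H')(f, U) = Add(-7, Mul(2, f)) (Function('H')(f, U) = Add(-7, Add(f, f)) = Add(-7, Mul(2, f)))
Function('k')(m, D) = Add(1, Mul(5, D, m)) (Function('k')(m, D) = Add(Mul(Mul(5, m), D), Add(-7, Mul(2, 4))) = Add(Mul(5, D, m), Add(-7, 8)) = Add(Mul(5, D, m), 1) = Add(1, Mul(5, D, m)))
Pow(Add(Function('k')(-3, -10), -128), 2) = Pow(Add(Add(1, Mul(5, -10, -3)), -128), 2) = Pow(Add(Add(1, 150), -128), 2) = Pow(Add(151, -128), 2) = Pow(23, 2) = 529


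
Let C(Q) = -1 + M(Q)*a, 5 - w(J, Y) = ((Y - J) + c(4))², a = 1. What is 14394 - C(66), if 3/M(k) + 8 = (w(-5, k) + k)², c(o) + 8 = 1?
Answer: 233207881712/16200617 ≈ 14395.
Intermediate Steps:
c(o) = -7 (c(o) = -8 + 1 = -7)
w(J, Y) = 5 - (-7 + Y - J)² (w(J, Y) = 5 - ((Y - J) - 7)² = 5 - (-7 + Y - J)²)
M(k) = 3/(-8 + (5 + k - (2 - k)²)²) (M(k) = 3/(-8 + ((5 - (7 - 5 - k)²) + k)²) = 3/(-8 + ((5 - (2 - k)²) + k)²) = 3/(-8 + (5 + k - (2 - k)²)²))
C(Q) = -1 + 3/(-8 + (5 + Q - (-2 + Q)²)²) (C(Q) = -1 + (3/(-8 + (5 + Q - (-2 + Q)²)²))*1 = -1 + 3/(-8 + (5 + Q - (-2 + Q)²)²))
14394 - C(66) = 14394 - (11 - (5 + 66 - (-2 + 66)²)²)/(-8 + (5 + 66 - (-2 + 66)²)²) = 14394 - (11 - (5 + 66 - 1*64²)²)/(-8 + (5 + 66 - 1*64²)²) = 14394 - (11 - (5 + 66 - 1*4096)²)/(-8 + (5 + 66 - 1*4096)²) = 14394 - (11 - (5 + 66 - 4096)²)/(-8 + (5 + 66 - 4096)²) = 14394 - (11 - 1*(-4025)²)/(-8 + (-4025)²) = 14394 - (11 - 1*16200625)/(-8 + 16200625) = 14394 - (11 - 16200625)/16200617 = 14394 - (-16200614)/16200617 = 14394 - 1*(-16200614/16200617) = 14394 + 16200614/16200617 = 233207881712/16200617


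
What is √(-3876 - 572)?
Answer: 4*I*√278 ≈ 66.693*I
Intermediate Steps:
√(-3876 - 572) = √(-4448) = 4*I*√278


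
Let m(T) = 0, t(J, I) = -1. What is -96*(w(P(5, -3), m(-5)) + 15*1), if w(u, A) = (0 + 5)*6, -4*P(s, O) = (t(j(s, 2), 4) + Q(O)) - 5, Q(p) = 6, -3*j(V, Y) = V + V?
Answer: -4320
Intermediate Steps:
j(V, Y) = -2*V/3 (j(V, Y) = -(V + V)/3 = -2*V/3)
P(s, O) = 0 (P(s, O) = -((-1 + 6) - 5)/4 = -(5 - 5)/4 = -1/4*0 = 0)
w(u, A) = 30 (w(u, A) = 5*6 = 30)
-96*(w(P(5, -3), m(-5)) + 15*1) = -96*(30 + 15*1) = -96*(30 + 15) = -96*45 = -4320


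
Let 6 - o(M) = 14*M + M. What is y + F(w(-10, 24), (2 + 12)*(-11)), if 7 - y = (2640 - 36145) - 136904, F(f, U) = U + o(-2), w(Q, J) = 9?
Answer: 170298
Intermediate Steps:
o(M) = 6 - 15*M (o(M) = 6 - (14*M + M) = 6 - 15*M)
F(f, U) = 36 + U (F(f, U) = U + (6 - 15*(-2)) = U + (6 + 30) = U + 36 = 36 + U)
y = 170416 (y = 7 - ((2640 - 36145) - 136904) = 7 - (-33505 - 136904) = 7 - 1*(-170409) = 7 + 170409 = 170416)
y + F(w(-10, 24), (2 + 12)*(-11)) = 170416 + (36 + (2 + 12)*(-11)) = 170416 + (36 + 14*(-11)) = 170416 + (36 - 154) = 170416 - 118 = 170298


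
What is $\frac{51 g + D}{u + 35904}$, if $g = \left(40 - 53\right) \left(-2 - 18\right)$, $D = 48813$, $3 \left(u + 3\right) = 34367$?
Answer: $\frac{186219}{142070} \approx 1.3108$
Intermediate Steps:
$u = \frac{34358}{3}$ ($u = -3 + \frac{1}{3} \cdot 34367 = -3 + \frac{34367}{3} = \frac{34358}{3} \approx 11453.0$)
$g = 260$ ($g = \left(-13\right) \left(-20\right) = 260$)
$\frac{51 g + D}{u + 35904} = \frac{51 \cdot 260 + 48813}{\frac{34358}{3} + 35904} = \frac{13260 + 48813}{\frac{142070}{3}} = 62073 \cdot \frac{3}{142070} = \frac{186219}{142070}$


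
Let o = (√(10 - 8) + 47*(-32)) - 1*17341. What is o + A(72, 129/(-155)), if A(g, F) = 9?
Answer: -18836 + √2 ≈ -18835.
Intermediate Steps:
o = -18845 + √2 (o = (√2 - 1504) - 17341 = (-1504 + √2) - 17341 = -18845 + √2 ≈ -18844.)
o + A(72, 129/(-155)) = (-18845 + √2) + 9 = -18836 + √2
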